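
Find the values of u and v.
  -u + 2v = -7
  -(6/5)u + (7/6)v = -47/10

From equation 1: u = 7 + 2·v.
Substitute into equation 2 and solve: v = -3.
Then u = 1.

u = 1, v = -3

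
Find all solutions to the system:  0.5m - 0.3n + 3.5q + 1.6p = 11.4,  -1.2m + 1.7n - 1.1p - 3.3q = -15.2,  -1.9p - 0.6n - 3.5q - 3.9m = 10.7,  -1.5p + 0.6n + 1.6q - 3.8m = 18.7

m = -5, n = -6, p = 1, q = 3

Row-reduce the augmented matrix:
R1 ← R1 / (1/2).
R2 ← R2 + 6/5·R1.
R3 ← R3 + 39/10·R1.
R4 ← R4 + 19/5·R1.
R2 ← R2 / (49/50).
R1 ← R1 + 3/5·R2.
R3 ← R3 + 147/50·R2.
R4 ← R4 + 42/25·R2.
R3 ← R3 / (94/5).
R1 ← R1 − 239/49·R3.
R2 ← R2 − 137/49·R3.
R4 ← R4 − 215/14·R3.
R4 ← R4 / (65843/13160).
R1 ← R1 + 201/9212·R4.
R2 ← R2 + 5627/9212·R4.
R3 ← R3 − 391/188·R4.
Reading off the reduced rows gives m = -5, n = -6, p = 1, q = 3.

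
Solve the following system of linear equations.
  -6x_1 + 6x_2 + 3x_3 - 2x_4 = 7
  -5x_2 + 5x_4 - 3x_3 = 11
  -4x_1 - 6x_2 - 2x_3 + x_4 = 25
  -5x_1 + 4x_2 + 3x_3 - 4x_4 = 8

x_1 = -3, x_2 = -3, x_3 = 3, x_4 = 1

Row-reduce the augmented matrix:
R1 ← R1 / (-6).
R3 ← R3 + 4·R1.
R4 ← R4 + 5·R1.
R2 ← R2 / (-5).
R1 ← R1 + 1·R2.
R3 ← R3 + 10·R2.
R4 ← R4 + 1·R2.
R3 ← R3 / (2).
R1 ← R1 − 1/10·R3.
R2 ← R2 − 3/5·R3.
R4 ← R4 − 11/10·R3.
R4 ← R4 / (53/60).
R1 ← R1 + 17/60·R4.
R2 ← R2 − 13/10·R4.
R3 ← R3 + 23/6·R4.
Reading off the reduced rows gives x_1 = -3, x_2 = -3, x_3 = 3, x_4 = 1.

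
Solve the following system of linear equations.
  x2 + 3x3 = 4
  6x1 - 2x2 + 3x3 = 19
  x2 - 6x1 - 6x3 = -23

Row-reduce:
Swap R1 and R2.
R1 ← R1 / (6).
R3 ← R3 + 6·R1.
R1 ← R1 + 1/3·R2.
R3 ← R3 + 1·R2.
Rank is 2 with 3 unknowns, leaving x3 free.

infinitely many solutions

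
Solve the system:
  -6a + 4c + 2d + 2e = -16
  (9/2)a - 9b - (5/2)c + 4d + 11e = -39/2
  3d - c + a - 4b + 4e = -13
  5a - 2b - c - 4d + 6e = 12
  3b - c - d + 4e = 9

no solution

Row-reduce:
R1 ← R1 / (-6).
R2 ← R2 − 9/2·R1.
R3 ← R3 − 1·R1.
R4 ← R4 − 5·R1.
R2 ← R2 / (-9).
R3 ← R3 + 4·R2.
R4 ← R4 + 2·R2.
R5 ← R5 − 3·R2.
R3 ← R3 / (-5/9).
R1 ← R1 + 2/3·R3.
R2 ← R2 + 1/18·R3.
R4 ← R4 − 20/9·R3.
R5 ← R5 + 5/6·R3.
Swap R4 and R5.
R4 ← R4 / (-1/2).
R1 ← R1 + 7/5·R4.
R2 ← R2 + 7/10·R4.
R3 ← R3 + 8/5·R4.
Row 5 reduces to 0 = -1, a contradiction. The system is inconsistent.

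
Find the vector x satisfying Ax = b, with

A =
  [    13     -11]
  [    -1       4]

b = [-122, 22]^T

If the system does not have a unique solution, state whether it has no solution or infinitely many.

x_1 = -6, x_2 = 4

From equation 2: x_1 = -22 + 4·x_2.
Substitute into equation 1 and solve: x_2 = 4.
Then x_1 = -6.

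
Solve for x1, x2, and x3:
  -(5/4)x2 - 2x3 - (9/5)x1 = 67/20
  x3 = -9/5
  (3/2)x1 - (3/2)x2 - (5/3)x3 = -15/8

Row-reduce the augmented matrix:
R1 ← R1 / (-9/5).
R3 ← R3 − 3/2·R1.
Swap R2 and R3.
R2 ← R2 / (-61/24).
R1 ← R1 − 25/36·R2.
R1 ← R1 − 110/549·R3.
R2 ← R2 − 80/61·R3.
Reading off the reduced rows gives x1 = -5/4, x2 = 2, x3 = -9/5.

x1 = -5/4, x2 = 2, x3 = -9/5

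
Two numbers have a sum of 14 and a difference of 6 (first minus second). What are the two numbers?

Let x = first number, y = second number.
  x + y = 14
  -y + x = 6
Row-reduce the augmented matrix:
R2 ← R2 − 1·R1.
R2 ← R2 / (-2).
R1 ← R1 − 1·R2.
Reading off the reduced rows gives x = 10, y = 4.

first number: 10, second number: 4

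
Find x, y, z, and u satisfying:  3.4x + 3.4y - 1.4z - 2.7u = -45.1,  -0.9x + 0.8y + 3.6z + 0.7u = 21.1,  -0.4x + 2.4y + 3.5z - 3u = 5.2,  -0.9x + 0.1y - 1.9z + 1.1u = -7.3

Row-reduce the augmented matrix:
R1 ← R1 / (17/5).
R2 ← R2 + 9/10·R1.
R3 ← R3 + 2/5·R1.
R4 ← R4 + 9/10·R1.
R2 ← R2 / (17/10).
R1 ← R1 − 1·R2.
R3 ← R3 − 14/5·R2.
R4 ← R4 − 1·R2.
R3 ← R3 / (-5733/2890).
R1 ← R1 + 668/289·R3.
R2 ← R2 − 549/289·R3.
R4 ← R4 + 6026/1445·R3.
R4 ← R4 / (839017/114660).
R1 ← R1 − 17497/5733·R4.
R2 ← R2 + 4029/1274·R4.
R3 ← R3 − 9518/5733·R4.
Reading off the reduced rows gives x = -4, y = -6, z = 6, u = 1.

x = -4, y = -6, z = 6, u = 1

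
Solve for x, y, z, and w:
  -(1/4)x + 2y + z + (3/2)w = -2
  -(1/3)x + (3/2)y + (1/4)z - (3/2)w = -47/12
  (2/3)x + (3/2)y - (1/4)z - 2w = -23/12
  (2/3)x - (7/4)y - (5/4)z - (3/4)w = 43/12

x = 2, y = -1, z = -1, w = 1

Row-reduce the augmented matrix:
R1 ← R1 / (-1/4).
R2 ← R2 + 1/3·R1.
R3 ← R3 − 2/3·R1.
R4 ← R4 − 2/3·R1.
R2 ← R2 / (-7/6).
R1 ← R1 + 8·R2.
R3 ← R3 − 41/6·R2.
R4 ← R4 − 43/12·R2.
R3 ← R3 / (-55/14).
R1 ← R1 − 24/7·R3.
R2 ← R2 − 13/14·R3.
R4 ← R4 + 107/56·R3.
R4 ← R4 / (659/440).
R1 ← R1 − 102/55·R4.
R2 ← R2 + 151/110·R4.
R3 ← R3 − 259/55·R4.
Reading off the reduced rows gives x = 2, y = -1, z = -1, w = 1.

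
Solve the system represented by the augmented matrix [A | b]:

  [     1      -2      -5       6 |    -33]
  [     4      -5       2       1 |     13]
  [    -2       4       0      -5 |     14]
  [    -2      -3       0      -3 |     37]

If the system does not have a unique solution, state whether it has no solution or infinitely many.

x_1 = -2, x_2 = -5, x_3 = 1, x_4 = -6

Row-reduce the augmented matrix:
R2 ← R2 − 4·R1.
R3 ← R3 + 2·R1.
R4 ← R4 + 2·R1.
R2 ← R2 / (3).
R1 ← R1 + 2·R2.
R4 ← R4 + 7·R2.
R3 ← R3 / (-10).
R1 ← R1 − 29/3·R3.
R2 ← R2 − 22/3·R3.
R4 ← R4 − 124/3·R3.
R4 ← R4 / (-236/15).
R1 ← R1 + 77/30·R4.
R2 ← R2 + 38/15·R4.
R3 ← R3 + 7/10·R4.
Reading off the reduced rows gives x_1 = -2, x_2 = -5, x_3 = 1, x_4 = -6.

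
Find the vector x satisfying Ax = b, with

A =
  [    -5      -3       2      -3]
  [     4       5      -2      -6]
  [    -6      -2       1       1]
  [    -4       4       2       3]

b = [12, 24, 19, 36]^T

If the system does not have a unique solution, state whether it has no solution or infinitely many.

x_1 = -6, x_2 = 6, x_3 = -3, x_4 = -2

Row-reduce the augmented matrix:
R1 ← R1 / (-5).
R2 ← R2 − 4·R1.
R3 ← R3 + 6·R1.
R4 ← R4 + 4·R1.
R2 ← R2 / (13/5).
R1 ← R1 − 3/5·R2.
R3 ← R3 − 8/5·R2.
R4 ← R4 − 32/5·R2.
R3 ← R3 / (-15/13).
R1 ← R1 + 4/13·R3.
R2 ← R2 + 2/13·R3.
R4 ← R4 − 18/13·R3.
R4 ← R4 / (189/5).
R1 ← R1 + 1/15·R4.
R2 ← R2 + 68/15·R4.
R3 ← R3 + 127/15·R4.
Reading off the reduced rows gives x_1 = -6, x_2 = 6, x_3 = -3, x_4 = -2.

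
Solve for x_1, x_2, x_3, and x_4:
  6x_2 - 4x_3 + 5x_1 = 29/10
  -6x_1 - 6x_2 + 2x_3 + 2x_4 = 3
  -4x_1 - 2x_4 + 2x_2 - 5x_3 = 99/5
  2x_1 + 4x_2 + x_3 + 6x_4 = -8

x_1 = -3/2, x_2 = 0, x_3 = -13/5, x_4 = -2/5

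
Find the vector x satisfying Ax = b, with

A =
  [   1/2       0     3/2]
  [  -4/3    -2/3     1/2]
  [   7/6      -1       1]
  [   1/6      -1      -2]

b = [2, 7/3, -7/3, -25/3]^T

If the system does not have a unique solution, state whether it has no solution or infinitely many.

Row-reduce:
R1 ← R1 / (1/2).
R2 ← R2 + 4/3·R1.
R3 ← R3 − 7/6·R1.
R4 ← R4 − 1/6·R1.
R2 ← R2 / (-2/3).
R3 ← R3 + 1·R2.
R4 ← R4 + 1·R2.
R3 ← R3 / (-37/4).
R1 ← R1 − 3·R3.
R2 ← R2 + 27/4·R3.
R4 ← R4 + 37/4·R3.
Row 4 reduces to 0 = -2, a contradiction. The system is inconsistent.

no solution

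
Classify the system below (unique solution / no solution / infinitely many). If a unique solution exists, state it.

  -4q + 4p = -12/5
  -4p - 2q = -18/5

p = 2/5, q = 1

Row-reduce the augmented matrix:
R1 ← R1 / (4).
R2 ← R2 + 4·R1.
R2 ← R2 / (-6).
R1 ← R1 + 1·R2.
Reading off the reduced rows gives p = 2/5, q = 1.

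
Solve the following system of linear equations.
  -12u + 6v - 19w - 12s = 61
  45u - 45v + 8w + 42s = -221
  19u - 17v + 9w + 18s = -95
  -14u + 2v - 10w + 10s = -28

Row-reduce:
R1 ← R1 / (-12).
R2 ← R2 − 45·R1.
R3 ← R3 − 19·R1.
R4 ← R4 + 14·R1.
R2 ← R2 / (-45/2).
R1 ← R1 + 1/2·R2.
R3 ← R3 + 15/2·R2.
R4 ← R4 + 5·R2.
Swap R3 and R4.
R3 ← R3 / (236/9).
R1 ← R1 − 269/90·R3.
R2 ← R2 − 253/90·R3.
Row 4 reduces to 0 = -1, a contradiction. The system is inconsistent.

no solution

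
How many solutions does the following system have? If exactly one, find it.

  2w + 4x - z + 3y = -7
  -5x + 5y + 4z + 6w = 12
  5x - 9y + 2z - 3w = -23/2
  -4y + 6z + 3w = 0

no solution

Row-reduce:
R1 ← R1 / (4).
R2 ← R2 + 5·R1.
R3 ← R3 − 5·R1.
R2 ← R2 / (35/4).
R1 ← R1 − 3/4·R2.
R3 ← R3 + 51/4·R2.
R4 ← R4 + 4·R2.
R3 ← R3 / (254/35).
R1 ← R1 + 17/35·R3.
R2 ← R2 − 11/35·R3.
R4 ← R4 − 254/35·R3.
Row 4 reduces to 0 = -1/2, a contradiction. The system is inconsistent.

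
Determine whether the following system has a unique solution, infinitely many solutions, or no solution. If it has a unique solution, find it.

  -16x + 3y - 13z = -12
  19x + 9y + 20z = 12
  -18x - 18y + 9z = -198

Row-reduce the augmented matrix:
R1 ← R1 / (-16).
R2 ← R2 − 19·R1.
R3 ← R3 + 18·R1.
R2 ← R2 / (201/16).
R1 ← R1 + 3/16·R2.
R3 ← R3 + 171/8·R2.
R3 ← R3 / (2103/67).
R1 ← R1 − 59/67·R3.
R2 ← R2 − 73/201·R3.
Reading off the reduced rows gives x = 6, y = 2, z = -6.

x = 6, y = 2, z = -6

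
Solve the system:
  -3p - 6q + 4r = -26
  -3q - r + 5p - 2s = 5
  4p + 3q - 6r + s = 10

infinitely many solutions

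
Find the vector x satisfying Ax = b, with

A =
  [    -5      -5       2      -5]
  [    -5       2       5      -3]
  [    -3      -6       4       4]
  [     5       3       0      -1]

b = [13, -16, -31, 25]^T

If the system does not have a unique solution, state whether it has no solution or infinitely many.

Row-reduce the augmented matrix:
R1 ← R1 / (-5).
R2 ← R2 + 5·R1.
R3 ← R3 + 3·R1.
R4 ← R4 − 5·R1.
R2 ← R2 / (7).
R1 ← R1 − 1·R2.
R3 ← R3 + 3·R2.
R4 ← R4 + 2·R2.
R3 ← R3 / (143/35).
R1 ← R1 + 29/35·R3.
R2 ← R2 − 3/7·R3.
R4 ← R4 − 20/7·R3.
R4 ← R4 / (-142/13).
R1 ← R1 − 30/13·R4.
R2 ← R2 + 7/13·R4.
R3 ← R3 − 25/13·R4.
Reading off the reduced rows gives x_1 = 5, x_2 = -2, x_3 = -1, x_4 = -6.

x_1 = 5, x_2 = -2, x_3 = -1, x_4 = -6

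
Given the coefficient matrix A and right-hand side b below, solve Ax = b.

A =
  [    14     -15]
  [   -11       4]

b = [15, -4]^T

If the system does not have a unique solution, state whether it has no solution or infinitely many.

x_1 = 0, x_2 = -1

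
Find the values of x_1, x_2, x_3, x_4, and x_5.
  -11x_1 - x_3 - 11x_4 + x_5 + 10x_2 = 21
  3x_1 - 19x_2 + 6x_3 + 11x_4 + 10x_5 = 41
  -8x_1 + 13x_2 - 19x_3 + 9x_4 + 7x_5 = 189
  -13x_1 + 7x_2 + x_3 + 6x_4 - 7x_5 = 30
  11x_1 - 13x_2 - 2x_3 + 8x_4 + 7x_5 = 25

x_1 = -4, x_2 = 0, x_3 = -5, x_4 = 3, x_5 = 5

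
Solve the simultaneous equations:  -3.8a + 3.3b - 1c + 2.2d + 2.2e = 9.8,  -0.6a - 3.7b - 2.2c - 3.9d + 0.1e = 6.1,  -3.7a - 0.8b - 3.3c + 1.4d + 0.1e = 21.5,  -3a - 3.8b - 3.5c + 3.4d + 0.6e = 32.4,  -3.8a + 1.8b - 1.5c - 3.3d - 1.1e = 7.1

a = -6, b = -4, c = 2, d = 2, e = -1

Row-reduce the augmented matrix:
R1 ← R1 / (-19/5).
R2 ← R2 + 3/5·R1.
R3 ← R3 + 37/10·R1.
R4 ← R4 + 3·R1.
R5 ← R5 + 19/5·R1.
R2 ← R2 / (-401/95).
R1 ← R1 + 33/38·R2.
R3 ← R3 + 305/76·R2.
R4 ← R4 + 1217/190·R2.
R5 ← R5 + 3/2·R2.
R3 ← R3 / (-1543/4010).
R1 ← R1 − 274/401·R3.
R2 ← R2 − 194/401·R3.
R4 ← R4 − 1557/4010·R3.
R5 ← R5 − 181/802·R3.
R4 ← R4 / (705727/61720).
R1 ← R1 − 37945/6172·R4.
R2 ← R2 − 7947/1543·R4.
R3 ← R3 + 52869/6172·R4.
R5 ← R5 + 25397/12344·R4.
R5 ← R5 / (-1519553/320785).
R1 ← R1 + 150573/64157·R5.
R2 ← R2 + 67298/64157·R5.
R3 ← R3 − 177042/64157·R5.
R4 ← R4 + 14503/64157·R5.
Reading off the reduced rows gives a = -6, b = -4, c = 2, d = 2, e = -1.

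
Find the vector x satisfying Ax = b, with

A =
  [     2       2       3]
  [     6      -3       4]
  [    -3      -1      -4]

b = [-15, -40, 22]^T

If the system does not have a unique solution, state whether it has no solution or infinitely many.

Row-reduce the augmented matrix:
R1 ← R1 / (2).
R2 ← R2 − 6·R1.
R3 ← R3 + 3·R1.
R2 ← R2 / (-9).
R1 ← R1 − 1·R2.
R3 ← R3 − 2·R2.
R3 ← R3 / (-11/18).
R1 ← R1 − 17/18·R3.
R2 ← R2 − 5/9·R3.
Reading off the reduced rows gives x_1 = -6, x_2 = 0, x_3 = -1.

x_1 = -6, x_2 = 0, x_3 = -1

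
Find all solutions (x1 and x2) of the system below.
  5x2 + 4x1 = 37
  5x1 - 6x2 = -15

x1 = 3, x2 = 5

Row-reduce the augmented matrix:
R1 ← R1 / (4).
R2 ← R2 − 5·R1.
R2 ← R2 / (-49/4).
R1 ← R1 − 5/4·R2.
Reading off the reduced rows gives x1 = 3, x2 = 5.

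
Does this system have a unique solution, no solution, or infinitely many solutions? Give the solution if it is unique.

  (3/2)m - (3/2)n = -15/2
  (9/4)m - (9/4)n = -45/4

infinitely many solutions

Row-reduce:
R1 ← R1 / (3/2).
R2 ← R2 − 9/4·R1.
Rank is 1 with 2 unknowns, leaving n free.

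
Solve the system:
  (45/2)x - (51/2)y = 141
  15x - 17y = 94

Row-reduce:
R1 ← R1 / (45/2).
R2 ← R2 − 15·R1.
Rank is 1 with 2 unknowns, leaving y free.

infinitely many solutions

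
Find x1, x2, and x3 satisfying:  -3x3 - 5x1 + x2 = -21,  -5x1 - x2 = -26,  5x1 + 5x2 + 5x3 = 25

Row-reduce the augmented matrix:
R1 ← R1 / (-5).
R2 ← R2 + 5·R1.
R3 ← R3 − 5·R1.
R2 ← R2 / (-2).
R1 ← R1 + 1/5·R2.
R3 ← R3 − 6·R2.
R3 ← R3 / (11).
R1 ← R1 − 3/10·R3.
R2 ← R2 + 3/2·R3.
Reading off the reduced rows gives x1 = 5, x2 = 1, x3 = -1.

x1 = 5, x2 = 1, x3 = -1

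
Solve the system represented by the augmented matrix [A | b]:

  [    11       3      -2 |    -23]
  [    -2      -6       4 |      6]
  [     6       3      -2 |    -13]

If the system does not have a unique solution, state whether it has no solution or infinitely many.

Row-reduce:
R1 ← R1 / (11).
R2 ← R2 + 2·R1.
R3 ← R3 − 6·R1.
R2 ← R2 / (-60/11).
R1 ← R1 − 3/11·R2.
R3 ← R3 − 15/11·R2.
Rank is 2 with 3 unknowns, leaving x_3 free.

infinitely many solutions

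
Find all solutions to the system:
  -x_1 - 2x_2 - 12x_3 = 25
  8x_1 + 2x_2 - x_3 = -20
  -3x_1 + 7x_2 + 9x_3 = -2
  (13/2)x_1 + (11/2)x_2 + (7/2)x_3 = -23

Row-reduce:
R1 ← R1 / (-1).
R2 ← R2 − 8·R1.
R3 ← R3 + 3·R1.
R4 ← R4 − 13/2·R1.
R2 ← R2 / (-14).
R1 ← R1 − 2·R2.
R3 ← R3 − 13·R2.
R4 ← R4 + 15/2·R2.
R3 ← R3 / (-631/14).
R1 ← R1 + 13/7·R3.
R2 ← R2 − 97/14·R3.
R4 ← R4 + 631/28·R3.
Row 4 reduces to 0 = -2, a contradiction. The system is inconsistent.

no solution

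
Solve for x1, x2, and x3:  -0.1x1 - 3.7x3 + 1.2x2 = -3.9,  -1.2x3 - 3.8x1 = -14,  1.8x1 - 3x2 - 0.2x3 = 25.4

x1 = 4, x2 = -6, x3 = -1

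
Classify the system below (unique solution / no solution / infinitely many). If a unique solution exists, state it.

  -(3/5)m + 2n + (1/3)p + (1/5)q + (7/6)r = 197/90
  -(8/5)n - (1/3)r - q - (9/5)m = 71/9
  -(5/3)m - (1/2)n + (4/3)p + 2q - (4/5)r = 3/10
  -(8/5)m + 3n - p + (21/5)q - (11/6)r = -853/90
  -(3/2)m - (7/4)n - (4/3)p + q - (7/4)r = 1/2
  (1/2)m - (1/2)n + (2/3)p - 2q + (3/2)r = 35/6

Row-reduce the augmented matrix:
R1 ← R1 / (-3/5).
R2 ← R2 + 9/5·R1.
R3 ← R3 + 5/3·R1.
R4 ← R4 + 8/5·R1.
R5 ← R5 + 3/2·R1.
R6 ← R6 − 1/2·R1.
R2 ← R2 / (-38/5).
R1 ← R1 + 10/3·R2.
R3 ← R3 + 109/18·R2.
R4 ← R4 + 7/3·R2.
R5 ← R5 + 27/4·R2.
R6 ← R6 − 7/6·R2.
R3 ← R3 / (2471/2052).
R1 ← R1 + 20/171·R3.
R2 ← R2 − 5/38·R3.
R4 ← R4 + 541/342·R3.
R5 ← R5 + 583/456·R3.
R6 ← R6 − 541/684·R3.
R4 ← R4 / (19101/2471).
R1 ← R1 − 1563/2471·R4.
R2 ← R2 + 214/2471·R4.
R3 ← R3 − 5580/2471·R4.
R5 ← R5 − 11881/2471·R4.
R6 ← R6 + 19101/4942·R4.
R5 ← R5 / (192559/229212).
R1 ← R1 − 5287/95505·R5.
R2 ← R2 − 159142/286515·R5.
R3 ← R3 − 42023/63670·R5.
R4 ← R4 + 187672/286515·R5.
R6 reduces to 0 = 0, so the extra equation is consistent.
Reading off the reduced rows gives m = -3, n = -1, p = 0, q = -5/3, r = 7/3.

m = -3, n = -1, p = 0, q = -5/3, r = 7/3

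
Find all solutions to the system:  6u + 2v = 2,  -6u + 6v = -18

u = 1, v = -2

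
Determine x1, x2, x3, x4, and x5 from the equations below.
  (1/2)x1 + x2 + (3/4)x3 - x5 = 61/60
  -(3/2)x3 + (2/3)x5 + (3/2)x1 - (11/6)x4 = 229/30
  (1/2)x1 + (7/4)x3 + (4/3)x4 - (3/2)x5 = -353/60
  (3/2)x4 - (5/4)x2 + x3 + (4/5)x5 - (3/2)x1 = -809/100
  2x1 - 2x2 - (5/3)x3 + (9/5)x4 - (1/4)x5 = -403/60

x1 = 1/3, x2 = 9/5, x3 = -1, x4 = -3, x5 = 1/5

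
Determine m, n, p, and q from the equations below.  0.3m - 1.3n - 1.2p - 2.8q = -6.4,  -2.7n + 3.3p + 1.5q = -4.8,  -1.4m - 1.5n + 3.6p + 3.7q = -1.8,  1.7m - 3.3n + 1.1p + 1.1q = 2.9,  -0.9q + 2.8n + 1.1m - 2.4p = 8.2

m = 3, n = 1, p = -2, q = 3

Row-reduce the augmented matrix:
R1 ← R1 / (3/10).
R3 ← R3 + 7/5·R1.
R4 ← R4 − 17/10·R1.
R5 ← R5 − 11/10·R1.
R2 ← R2 / (-27/10).
R1 ← R1 + 13/3·R2.
R3 ← R3 + 227/30·R2.
R4 ← R4 − 61/15·R2.
R5 ← R5 − 227/30·R2.
R3 ← R3 / (-3037/270).
R1 ← R1 + 251/27·R3.
R2 ← R2 + 11/9·R3.
R4 ← R4 − 695/54·R3.
R5 ← R5 − 3037/270·R3.
R4 ← R4 / (112321/30370).
R1 ← R1 + 1595/3037·R4.
R2 ← R2 − 2791/3037·R4.
R3 ← R3 − 3664/3037·R4.
R5 reduces to 0 = 0, so the extra equation is consistent.
Reading off the reduced rows gives m = 3, n = 1, p = -2, q = 3.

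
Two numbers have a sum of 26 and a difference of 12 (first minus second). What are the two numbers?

first number: 19, second number: 7

Let x = first number, y = second number.
  x + y = 26
  x - y = 12
Row-reduce the augmented matrix:
R2 ← R2 − 1·R1.
R2 ← R2 / (-2).
R1 ← R1 − 1·R2.
Reading off the reduced rows gives x = 19, y = 7.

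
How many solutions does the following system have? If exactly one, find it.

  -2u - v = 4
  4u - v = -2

u = -1, v = -2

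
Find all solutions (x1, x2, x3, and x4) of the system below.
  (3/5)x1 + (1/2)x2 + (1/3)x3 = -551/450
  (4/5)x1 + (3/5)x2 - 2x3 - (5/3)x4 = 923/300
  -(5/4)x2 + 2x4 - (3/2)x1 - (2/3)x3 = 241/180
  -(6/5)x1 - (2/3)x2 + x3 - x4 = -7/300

x1 = 6/5, x2 = -3, x3 = -4/3, x4 = -3/4

Row-reduce the augmented matrix:
R1 ← R1 / (3/5).
R2 ← R2 − 4/5·R1.
R3 ← R3 + 3/2·R1.
R4 ← R4 + 6/5·R1.
R2 ← R2 / (-1/15).
R1 ← R1 − 5/6·R2.
R4 ← R4 − 1/3·R2.
R3 ← R3 / (1/6).
R1 ← R1 + 30·R3.
R2 ← R2 − 110/3·R3.
R4 ← R4 + 95/9·R3.
R4 ← R4 / (352/3).
R1 ← R1 − 2035/6·R4.
R2 ← R2 + 415·R4.
R3 ← R3 − 12·R4.
Reading off the reduced rows gives x1 = 6/5, x2 = -3, x3 = -4/3, x4 = -3/4.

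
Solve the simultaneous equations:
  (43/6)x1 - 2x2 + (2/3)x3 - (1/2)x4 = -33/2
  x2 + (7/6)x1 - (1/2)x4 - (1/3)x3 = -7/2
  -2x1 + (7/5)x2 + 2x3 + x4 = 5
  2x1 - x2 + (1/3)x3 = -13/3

infinitely many solutions

Row-reduce:
R1 ← R1 / (43/6).
R2 ← R2 − 7/6·R1.
R3 ← R3 + 2·R1.
R4 ← R4 − 2·R1.
R2 ← R2 / (57/43).
R1 ← R1 + 12/43·R2.
R3 ← R3 − 181/215·R2.
R4 ← R4 + 19/43·R2.
R3 ← R3 / (37/15).
R2 ← R2 + 1/3·R3.
Rank is 3 with 4 unknowns, leaving x4 free.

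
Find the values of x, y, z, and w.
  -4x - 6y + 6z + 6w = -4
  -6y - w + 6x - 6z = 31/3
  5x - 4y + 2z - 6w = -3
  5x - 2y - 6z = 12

x = 2, y = 1/2, z = -1/2, w = 5/3

Row-reduce the augmented matrix:
R1 ← R1 / (-4).
R2 ← R2 − 6·R1.
R3 ← R3 − 5·R1.
R4 ← R4 − 5·R1.
R2 ← R2 / (-15).
R1 ← R1 − 3/2·R2.
R3 ← R3 + 23/2·R2.
R4 ← R4 + 19/2·R2.
R3 ← R3 / (36/5).
R1 ← R1 + 6/5·R3.
R2 ← R2 + 1/5·R3.
R4 ← R4 + 2/5·R3.
R4 ← R4 / (235/108).
R1 ← R1 + 53/36·R4.
R2 ← R2 + 143/216·R4.
R3 ← R3 + 139/216·R4.
Reading off the reduced rows gives x = 2, y = 1/2, z = -1/2, w = 5/3.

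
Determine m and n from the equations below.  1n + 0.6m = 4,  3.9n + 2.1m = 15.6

From equation 1: n = 4 − 3/5·m.
Substitute into equation 2 and solve: m = 0.
Then n = 4.

m = 0, n = 4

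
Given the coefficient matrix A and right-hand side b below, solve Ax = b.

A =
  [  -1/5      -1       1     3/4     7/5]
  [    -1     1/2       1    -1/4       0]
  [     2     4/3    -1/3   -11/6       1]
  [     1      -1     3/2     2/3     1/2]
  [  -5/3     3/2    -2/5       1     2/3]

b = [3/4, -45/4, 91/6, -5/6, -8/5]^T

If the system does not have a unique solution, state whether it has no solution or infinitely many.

x_1 = 5, x_2 = 0, x_3 = -6, x_4 = 1, x_5 = 5

Row-reduce the augmented matrix:
R1 ← R1 / (-1/5).
R2 ← R2 + 1·R1.
R3 ← R3 − 2·R1.
R4 ← R4 − 1·R1.
R5 ← R5 + 5/3·R1.
R2 ← R2 / (11/2).
R1 ← R1 − 5·R2.
R3 ← R3 + 26/3·R2.
R4 ← R4 + 6·R2.
R5 ← R5 − 59/6·R2.
R3 ← R3 / (37/11).
R1 ← R1 + 15/11·R3.
R2 ← R2 + 8/11·R3.
R4 ← R4 − 47/22·R3.
R5 ← R5 + 87/55·R3.
R4 ← R4 / (203/444).
R1 ← R1 + 55/148·R4.
R2 ← R2 + 32/37·R4.
R3 ← R3 + 7/37·R4.
R5 ← R5 − 3557/2220·R4.
R5 ← R5 / (12886/1015).
R1 ← R1 + 241/203·R5.
R2 ← R2 + 3314/609·R5.
R3 ← R3 − 7/87·R5.
R4 ← R4 + 1180/203·R5.
Reading off the reduced rows gives x_1 = 5, x_2 = 0, x_3 = -6, x_4 = 1, x_5 = 5.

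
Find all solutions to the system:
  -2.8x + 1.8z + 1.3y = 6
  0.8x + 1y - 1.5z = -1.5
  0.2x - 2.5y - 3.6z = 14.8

x = -5, y = -2, z = -3

Row-reduce the augmented matrix:
R1 ← R1 / (-14/5).
R2 ← R2 − 4/5·R1.
R3 ← R3 − 1/5·R1.
R2 ← R2 / (48/35).
R1 ← R1 + 13/28·R2.
R3 ← R3 + 337/140·R2.
R3 ← R3 / (-3329/640).
R1 ← R1 + 125/128·R3.
R2 ← R2 + 23/32·R3.
Reading off the reduced rows gives x = -5, y = -2, z = -3.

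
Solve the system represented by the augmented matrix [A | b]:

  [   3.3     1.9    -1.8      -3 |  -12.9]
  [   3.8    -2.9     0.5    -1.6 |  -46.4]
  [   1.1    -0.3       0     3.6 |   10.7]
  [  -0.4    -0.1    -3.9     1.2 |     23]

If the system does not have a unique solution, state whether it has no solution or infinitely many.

x_1 = -5, x_2 = 6, x_3 = -4, x_4 = 5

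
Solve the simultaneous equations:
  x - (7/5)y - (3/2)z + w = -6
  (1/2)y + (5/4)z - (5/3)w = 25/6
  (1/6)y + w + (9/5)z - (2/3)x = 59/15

infinitely many solutions

Row-reduce:
R3 ← R3 + 2/3·R1.
R2 ← R2 / (1/2).
R1 ← R1 + 7/5·R2.
R3 ← R3 + 23/30·R2.
R3 ← R3 / (163/60).
R1 ← R1 − 2·R3.
R2 ← R2 − 5/2·R3.
Rank is 3 with 4 unknowns, leaving w free.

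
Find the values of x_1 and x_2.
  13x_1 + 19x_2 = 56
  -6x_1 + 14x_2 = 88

Row-reduce the augmented matrix:
R1 ← R1 / (13).
R2 ← R2 + 6·R1.
R2 ← R2 / (296/13).
R1 ← R1 − 19/13·R2.
Reading off the reduced rows gives x_1 = -3, x_2 = 5.

x_1 = -3, x_2 = 5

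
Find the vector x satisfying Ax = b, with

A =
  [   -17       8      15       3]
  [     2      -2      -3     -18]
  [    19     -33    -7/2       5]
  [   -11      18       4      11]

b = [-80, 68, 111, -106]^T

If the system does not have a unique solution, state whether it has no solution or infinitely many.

no solution

Row-reduce:
R1 ← R1 / (-17).
R2 ← R2 − 2·R1.
R3 ← R3 − 19·R1.
R4 ← R4 + 11·R1.
R2 ← R2 / (-18/17).
R1 ← R1 + 8/17·R2.
R3 ← R3 + 409/17·R2.
R4 ← R4 − 218/17·R2.
R3 ← R3 / (124/3).
R1 ← R1 + 1/3·R3.
R2 ← R2 − 7/6·R3.
R4 ← R4 + 62/3·R3.
Row 4 reduces to 0 = 1/2, a contradiction. The system is inconsistent.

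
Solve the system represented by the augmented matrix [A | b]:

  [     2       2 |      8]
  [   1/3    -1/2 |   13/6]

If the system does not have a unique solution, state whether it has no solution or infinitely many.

x_1 = 5, x_2 = -1

Row-reduce the augmented matrix:
R1 ← R1 / (2).
R2 ← R2 − 1/3·R1.
R2 ← R2 / (-5/6).
R1 ← R1 − 1·R2.
Reading off the reduced rows gives x_1 = 5, x_2 = -1.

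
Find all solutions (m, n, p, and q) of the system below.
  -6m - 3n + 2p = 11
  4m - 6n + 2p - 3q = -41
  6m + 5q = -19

Row-reduce:
R1 ← R1 / (-6).
R2 ← R2 − 4·R1.
R3 ← R3 − 6·R1.
R2 ← R2 / (-8).
R1 ← R1 − 1/2·R2.
R3 ← R3 + 3·R2.
R3 ← R3 / (3/4).
R1 ← R1 + 1/8·R3.
R2 ← R2 + 5/12·R3.
Rank is 3 with 4 unknowns, leaving q free.

infinitely many solutions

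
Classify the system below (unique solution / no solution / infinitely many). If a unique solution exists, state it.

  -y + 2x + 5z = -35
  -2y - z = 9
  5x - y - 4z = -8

x = -6, y = -2, z = -5

Row-reduce the augmented matrix:
R1 ← R1 / (2).
R3 ← R3 − 5·R1.
R2 ← R2 / (-2).
R1 ← R1 + 1/2·R2.
R3 ← R3 − 3/2·R2.
R3 ← R3 / (-69/4).
R1 ← R1 − 11/4·R3.
R2 ← R2 − 1/2·R3.
Reading off the reduced rows gives x = -6, y = -2, z = -5.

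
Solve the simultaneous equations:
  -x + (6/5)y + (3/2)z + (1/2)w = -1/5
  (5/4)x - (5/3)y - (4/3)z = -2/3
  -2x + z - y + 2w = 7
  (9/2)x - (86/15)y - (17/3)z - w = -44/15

no solution

Row-reduce:
R1 ← R1 / (-1).
R2 ← R2 − 5/4·R1.
R3 ← R3 + 2·R1.
R4 ← R4 − 9/2·R1.
R2 ← R2 / (-1/6).
R1 ← R1 + 6/5·R2.
R3 ← R3 + 17/5·R2.
R4 ← R4 + 1/3·R2.
R3 ← R3 / (-261/20).
R1 ← R1 + 27/5·R3.
R2 ← R2 + 13/4·R3.
Row 4 reduces to 0 = -2, a contradiction. The system is inconsistent.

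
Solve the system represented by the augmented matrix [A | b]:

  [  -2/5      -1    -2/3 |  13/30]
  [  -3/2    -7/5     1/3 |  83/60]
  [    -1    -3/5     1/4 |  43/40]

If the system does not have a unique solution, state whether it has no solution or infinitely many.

x_1 = -3/2, x_2 = 1/2, x_3 = -1/2

Row-reduce the augmented matrix:
R1 ← R1 / (-2/5).
R2 ← R2 + 3/2·R1.
R3 ← R3 + 1·R1.
R2 ← R2 / (47/20).
R1 ← R1 − 5/2·R2.
R3 ← R3 − 19/10·R2.
R3 ← R3 / (-211/564).
R1 ← R1 + 190/141·R3.
R2 ← R2 − 170/141·R3.
Reading off the reduced rows gives x_1 = -3/2, x_2 = 1/2, x_3 = -1/2.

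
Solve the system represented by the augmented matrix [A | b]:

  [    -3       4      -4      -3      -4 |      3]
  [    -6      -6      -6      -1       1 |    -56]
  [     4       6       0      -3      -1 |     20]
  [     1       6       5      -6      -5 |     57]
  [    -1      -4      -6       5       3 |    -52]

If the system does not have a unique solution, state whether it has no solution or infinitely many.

Row-reduce the augmented matrix:
R1 ← R1 / (-3).
R2 ← R2 + 6·R1.
R3 ← R3 − 4·R1.
R4 ← R4 − 1·R1.
R5 ← R5 + 1·R1.
R2 ← R2 / (-14).
R1 ← R1 + 4/3·R2.
R3 ← R3 − 34/3·R2.
R4 ← R4 − 22/3·R2.
R5 ← R5 + 16/3·R2.
R3 ← R3 / (-26/7).
R1 ← R1 − 8/7·R3.
R2 ← R2 + 1/7·R3.
R4 ← R4 − 33/7·R3.
R5 ← R5 + 38/7·R3.
R4 ← R4 / (-317/39).
R1 ← R1 + 5/13·R4.
R2 ← R2 + 19/78·R4.
R3 ← R3 − 31/39·R4.
R5 ← R5 − 328/39·R4.
R5 ← R5 / (-289/317).
R1 ← R1 − 250/317·R5.
R2 ← R2 + 423/634·R5.
R3 ← R3 + 94/317·R5.
R4 ← R4 − 16/317·R5.
Reading off the reduced rows gives x_1 = -2, x_2 = 5, x_3 = 6, x_4 = 1, x_5 = -1.

x_1 = -2, x_2 = 5, x_3 = 6, x_4 = 1, x_5 = -1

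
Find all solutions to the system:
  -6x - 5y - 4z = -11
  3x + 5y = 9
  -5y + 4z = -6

Row-reduce:
R1 ← R1 / (-6).
R2 ← R2 − 3·R1.
R2 ← R2 / (5/2).
R1 ← R1 − 5/6·R2.
R3 ← R3 + 5·R2.
Row 3 reduces to 0 = 1, a contradiction. The system is inconsistent.

no solution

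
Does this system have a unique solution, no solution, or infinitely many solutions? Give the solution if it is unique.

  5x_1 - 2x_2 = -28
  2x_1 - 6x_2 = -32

x_1 = -4, x_2 = 4

Row-reduce the augmented matrix:
R1 ← R1 / (5).
R2 ← R2 − 2·R1.
R2 ← R2 / (-26/5).
R1 ← R1 + 2/5·R2.
Reading off the reduced rows gives x_1 = -4, x_2 = 4.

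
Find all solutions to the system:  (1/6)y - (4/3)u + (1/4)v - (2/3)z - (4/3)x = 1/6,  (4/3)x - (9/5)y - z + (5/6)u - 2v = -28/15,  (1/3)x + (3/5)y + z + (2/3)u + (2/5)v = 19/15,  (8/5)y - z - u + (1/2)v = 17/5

infinitely many solutions

Row-reduce:
R1 ← R1 / (-4/3).
R2 ← R2 − 4/3·R1.
R3 ← R3 − 1/3·R1.
R2 ← R2 / (-49/30).
R1 ← R1 + 1/8·R2.
R3 ← R3 − 77/120·R2.
R4 ← R4 − 8/5·R2.
R3 ← R3 / (5/28).
R1 ← R1 − 123/196·R3.
R2 ← R2 − 50/49·R3.
R4 ← R4 + 129/49·R3.
R4 ← R4 / (37/70).
R1 ← R1 − 39/70·R4.
R2 ← R2 + 10/21·R4.
R3 ← R3 − 23/30·R4.
Rank is 4 with 5 unknowns, leaving v free.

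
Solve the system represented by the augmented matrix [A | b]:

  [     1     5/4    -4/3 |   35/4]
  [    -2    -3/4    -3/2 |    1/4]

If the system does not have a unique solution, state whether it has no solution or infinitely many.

Row-reduce:
R2 ← R2 + 2·R1.
R2 ← R2 / (7/4).
R1 ← R1 − 5/4·R2.
Rank is 2 with 3 unknowns, leaving x_3 free.

infinitely many solutions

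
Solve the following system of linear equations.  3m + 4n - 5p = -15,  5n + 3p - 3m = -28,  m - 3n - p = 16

Row-reduce the augmented matrix:
R1 ← R1 / (3).
R2 ← R2 + 3·R1.
R3 ← R3 − 1·R1.
R2 ← R2 / (9).
R1 ← R1 − 4/3·R2.
R3 ← R3 + 13/3·R2.
R3 ← R3 / (-8/27).
R1 ← R1 + 37/27·R3.
R2 ← R2 + 2/9·R3.
Reading off the reduced rows gives m = 0, n = -5, p = -1.

m = 0, n = -5, p = -1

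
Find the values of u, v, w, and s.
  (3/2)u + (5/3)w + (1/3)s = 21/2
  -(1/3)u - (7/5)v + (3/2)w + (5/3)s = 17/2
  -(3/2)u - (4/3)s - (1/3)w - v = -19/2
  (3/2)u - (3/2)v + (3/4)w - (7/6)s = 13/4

Row-reduce the augmented matrix:
R1 ← R1 / (3/2).
R2 ← R2 + 1/3·R1.
R3 ← R3 + 3/2·R1.
R4 ← R4 − 3/2·R1.
R2 ← R2 / (-7/5).
R3 ← R3 + 1·R2.
R4 ← R4 + 3/2·R2.
R3 ← R3 / (-1/378).
R1 ← R1 − 10/9·R3.
R2 ← R2 + 505/378·R3.
R4 ← R4 + 184/63·R3.
R4 ← R4 / (7420/3).
R1 ← R1 + 942·R4.
R2 ← R2 − 3395/3·R4.
R3 ← R3 − 848·R4.
Reading off the reduced rows gives u = 3, v = 0, w = 3, s = 3.

u = 3, v = 0, w = 3, s = 3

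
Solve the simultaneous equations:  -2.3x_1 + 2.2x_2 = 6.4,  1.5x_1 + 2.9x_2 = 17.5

Row-reduce the augmented matrix:
R1 ← R1 / (-23/10).
R2 ← R2 − 3/2·R1.
R2 ← R2 / (997/230).
R1 ← R1 + 22/23·R2.
Reading off the reduced rows gives x_1 = 2, x_2 = 5.

x_1 = 2, x_2 = 5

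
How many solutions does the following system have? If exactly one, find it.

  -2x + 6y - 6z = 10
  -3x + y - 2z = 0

infinitely many solutions

Row-reduce:
R1 ← R1 / (-2).
R2 ← R2 + 3·R1.
R2 ← R2 / (-8).
R1 ← R1 + 3·R2.
Rank is 2 with 3 unknowns, leaving z free.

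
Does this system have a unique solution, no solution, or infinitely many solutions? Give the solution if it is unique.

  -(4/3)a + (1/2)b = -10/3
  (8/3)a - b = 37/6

no solution

Row-reduce:
R1 ← R1 / (-4/3).
R2 ← R2 − 8/3·R1.
Row 2 reduces to 0 = -1/2, a contradiction. The system is inconsistent.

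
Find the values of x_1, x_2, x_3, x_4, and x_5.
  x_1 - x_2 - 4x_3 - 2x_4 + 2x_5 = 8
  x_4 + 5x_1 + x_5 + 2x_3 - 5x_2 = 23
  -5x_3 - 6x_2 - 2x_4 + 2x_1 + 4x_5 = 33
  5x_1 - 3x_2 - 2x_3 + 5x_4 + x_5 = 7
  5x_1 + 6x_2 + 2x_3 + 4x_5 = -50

Row-reduce the augmented matrix:
R2 ← R2 − 5·R1.
R3 ← R3 − 2·R1.
R4 ← R4 − 5·R1.
R5 ← R5 − 5·R1.
Swap R2 and R3.
R2 ← R2 / (-4).
R1 ← R1 + 1·R2.
R4 ← R4 − 2·R2.
R5 ← R5 − 11·R2.
R3 ← R3 / (22).
R1 ← R1 + 19/4·R3.
R2 ← R2 + 3/4·R3.
R4 ← R4 − 39/2·R3.
R5 ← R5 − 121/4·R3.
R4 ← R4 / (25/4).
R1 ← R1 + 1/8·R4.
R2 ← R2 + 1/8·R4.
R3 ← R3 − 1/2·R4.
R5 ← R5 − 3/8·R4.
R5 ← R5 / (354/55).
R1 ← R1 − 2/55·R5.
R2 ← R2 + 18/55·R5.
R3 ← R3 + 18/55·R5.
R4 ← R4 + 9/55·R5.
Reading off the reduced rows gives x_1 = 0, x_2 = -6, x_3 = -1, x_4 = -2, x_5 = -3.

x_1 = 0, x_2 = -6, x_3 = -1, x_4 = -2, x_5 = -3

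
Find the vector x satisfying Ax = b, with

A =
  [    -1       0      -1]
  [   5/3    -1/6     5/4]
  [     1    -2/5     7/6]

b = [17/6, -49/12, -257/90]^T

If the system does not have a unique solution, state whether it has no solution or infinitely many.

x_1 = -3/2, x_2 = -1/2, x_3 = -4/3

Row-reduce the augmented matrix:
R1 ← R1 / (-1).
R2 ← R2 − 5/3·R1.
R3 ← R3 − 1·R1.
R2 ← R2 / (-1/6).
R3 ← R3 + 2/5·R2.
R3 ← R3 / (7/6).
R1 ← R1 − 1·R3.
R2 ← R2 − 5/2·R3.
Reading off the reduced rows gives x_1 = -3/2, x_2 = -1/2, x_3 = -4/3.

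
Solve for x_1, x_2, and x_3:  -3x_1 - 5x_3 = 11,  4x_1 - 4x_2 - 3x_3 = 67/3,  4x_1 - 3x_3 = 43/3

Row-reduce the augmented matrix:
R1 ← R1 / (-3).
R2 ← R2 − 4·R1.
R3 ← R3 − 4·R1.
R2 ← R2 / (-4).
R3 ← R3 / (-29/3).
R1 ← R1 − 5/3·R3.
R2 ← R2 − 29/12·R3.
Reading off the reduced rows gives x_1 = 4/3, x_2 = -2, x_3 = -3.

x_1 = 4/3, x_2 = -2, x_3 = -3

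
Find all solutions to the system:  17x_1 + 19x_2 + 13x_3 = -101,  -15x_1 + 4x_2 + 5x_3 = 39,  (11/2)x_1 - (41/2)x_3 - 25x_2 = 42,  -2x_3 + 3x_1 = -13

Row-reduce:
R1 ← R1 / (17).
R2 ← R2 + 15·R1.
R3 ← R3 − 11/2·R1.
R4 ← R4 − 3·R1.
R2 ← R2 / (353/17).
R1 ← R1 − 19/17·R2.
R3 ← R3 + 1059/34·R2.
R4 ← R4 + 57/17·R2.
Swap R3 and R4.
R3 ← R3 / (-577/353).
R1 ← R1 + 43/353·R3.
R2 ← R2 − 280/353·R3.
Row 4 reduces to 0 = -1/2, a contradiction. The system is inconsistent.

no solution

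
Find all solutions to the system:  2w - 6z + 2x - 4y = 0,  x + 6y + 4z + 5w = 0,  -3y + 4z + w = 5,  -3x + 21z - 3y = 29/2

no solution

Row-reduce:
R1 ← R1 / (2).
R2 ← R2 − 1·R1.
R4 ← R4 + 3·R1.
R2 ← R2 / (8).
R1 ← R1 + 2·R2.
R3 ← R3 + 3·R2.
R4 ← R4 + 9·R2.
R3 ← R3 / (53/8).
R1 ← R1 + 5/4·R3.
R2 ← R2 − 7/8·R3.
R4 ← R4 − 159/8·R3.
Row 4 reduces to 0 = -1/2, a contradiction. The system is inconsistent.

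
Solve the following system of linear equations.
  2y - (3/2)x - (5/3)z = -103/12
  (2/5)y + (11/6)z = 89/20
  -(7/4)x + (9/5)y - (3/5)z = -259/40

Row-reduce the augmented matrix:
R1 ← R1 / (-3/2).
R3 ← R3 + 7/4·R1.
R2 ← R2 / (2/5).
R1 ← R1 + 4/3·R2.
R3 ← R3 + 8/15·R2.
R3 ← R3 / (341/90).
R1 ← R1 − 65/9·R3.
R2 ← R2 − 55/12·R3.
Reading off the reduced rows gives x = 5/2, y = -1/3, z = 5/2.

x = 5/2, y = -1/3, z = 5/2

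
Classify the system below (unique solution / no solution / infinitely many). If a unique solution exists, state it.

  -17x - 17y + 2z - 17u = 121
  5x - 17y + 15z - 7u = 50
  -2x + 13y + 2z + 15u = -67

infinitely many solutions

Row-reduce:
R1 ← R1 / (-17).
R2 ← R2 − 5·R1.
R3 ← R3 + 2·R1.
R2 ← R2 / (-22).
R1 ← R1 − 1·R2.
R3 ← R3 − 15·R2.
R3 ← R3 / (4635/374).
R1 ← R1 − 13/22·R3.
R2 ← R2 + 265/374·R3.
Rank is 3 with 4 unknowns, leaving u free.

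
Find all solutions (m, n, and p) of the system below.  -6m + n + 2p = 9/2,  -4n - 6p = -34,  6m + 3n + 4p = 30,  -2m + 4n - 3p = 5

no solution

Row-reduce:
R1 ← R1 / (-6).
R3 ← R3 − 6·R1.
R4 ← R4 + 2·R1.
R2 ← R2 / (-4).
R1 ← R1 + 1/6·R2.
R3 ← R3 − 4·R2.
R4 ← R4 − 11/3·R2.
Swap R3 and R4.
R3 ← R3 / (-55/6).
R1 ← R1 + 1/12·R3.
R2 ← R2 − 3/2·R3.
Row 4 reduces to 0 = 1/2, a contradiction. The system is inconsistent.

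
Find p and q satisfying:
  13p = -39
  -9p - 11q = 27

p = -3, q = 0

Row-reduce the augmented matrix:
R1 ← R1 / (13).
R2 ← R2 + 9·R1.
R2 ← R2 / (-11).
Reading off the reduced rows gives p = -3, q = 0.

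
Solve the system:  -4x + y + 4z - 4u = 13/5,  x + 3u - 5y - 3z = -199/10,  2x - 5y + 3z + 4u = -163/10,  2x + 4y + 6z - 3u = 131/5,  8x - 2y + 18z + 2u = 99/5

Row-reduce the augmented matrix:
R1 ← R1 / (-4).
R2 ← R2 − 1·R1.
R3 ← R3 − 2·R1.
R4 ← R4 − 2·R1.
R5 ← R5 − 8·R1.
R2 ← R2 / (-19/4).
R1 ← R1 + 1/4·R2.
R3 ← R3 + 9/2·R2.
R4 ← R4 − 9/2·R2.
R3 ← R3 / (131/19).
R1 ← R1 + 17/19·R3.
R2 ← R2 − 8/19·R3.
R4 ← R4 − 116/19·R3.
R5 ← R5 − 26·R3.
R4 ← R4 / (-419/131).
R1 ← R1 − 119/131·R4.
R2 ← R2 + 56/131·R4.
R3 ← R3 − 2/131·R4.
R5 ← R5 + 838/131·R4.
R5 reduces to 0 = 0, so the extra equation is consistent.
Reading off the reduced rows gives x = 13/5, y = 3, z = 1/2, u = -2.

x = 13/5, y = 3, z = 1/2, u = -2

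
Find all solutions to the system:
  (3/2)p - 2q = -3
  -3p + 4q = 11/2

Row-reduce:
R1 ← R1 / (3/2).
R2 ← R2 + 3·R1.
Row 2 reduces to 0 = -1/2, a contradiction. The system is inconsistent.

no solution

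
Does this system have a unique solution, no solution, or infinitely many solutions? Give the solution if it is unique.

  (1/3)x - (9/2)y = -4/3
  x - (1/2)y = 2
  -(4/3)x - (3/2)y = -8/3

Row-reduce:
R1 ← R1 / (1/3).
R2 ← R2 − 1·R1.
R3 ← R3 + 4/3·R1.
R2 ← R2 / (13).
R1 ← R1 + 27/2·R2.
R3 ← R3 + 39/2·R2.
Row 3 reduces to 0 = 1, a contradiction. The system is inconsistent.

no solution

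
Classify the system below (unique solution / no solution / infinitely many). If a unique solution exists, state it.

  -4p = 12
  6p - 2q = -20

p = -3, q = 1

Row-reduce the augmented matrix:
R1 ← R1 / (-4).
R2 ← R2 − 6·R1.
R2 ← R2 / (-2).
Reading off the reduced rows gives p = -3, q = 1.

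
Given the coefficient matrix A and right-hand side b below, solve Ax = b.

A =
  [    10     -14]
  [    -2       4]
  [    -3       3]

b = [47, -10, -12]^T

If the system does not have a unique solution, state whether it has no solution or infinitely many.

no solution

Row-reduce:
R1 ← R1 / (10).
R2 ← R2 + 2·R1.
R3 ← R3 + 3·R1.
R2 ← R2 / (6/5).
R1 ← R1 + 7/5·R2.
R3 ← R3 + 6/5·R2.
Row 3 reduces to 0 = 3/2, a contradiction. The system is inconsistent.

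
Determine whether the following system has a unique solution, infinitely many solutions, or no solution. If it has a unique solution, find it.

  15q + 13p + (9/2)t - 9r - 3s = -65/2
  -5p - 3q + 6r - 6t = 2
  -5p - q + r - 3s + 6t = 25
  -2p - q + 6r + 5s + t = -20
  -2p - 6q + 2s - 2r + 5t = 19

infinitely many solutions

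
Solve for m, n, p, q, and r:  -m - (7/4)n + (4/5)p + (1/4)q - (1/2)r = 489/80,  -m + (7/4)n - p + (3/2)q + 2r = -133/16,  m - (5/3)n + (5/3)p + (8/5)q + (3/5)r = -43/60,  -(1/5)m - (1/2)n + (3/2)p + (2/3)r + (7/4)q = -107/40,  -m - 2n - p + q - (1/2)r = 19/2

Row-reduce the augmented matrix:
R1 ← R1 / (-1).
R2 ← R2 + 1·R1.
R3 ← R3 − 1·R1.
R4 ← R4 + 1/5·R1.
R5 ← R5 + 1·R1.
R2 ← R2 / (7/2).
R1 ← R1 − 7/4·R2.
R3 ← R3 + 41/12·R2.
R4 ← R4 + 3/20·R2.
R5 ← R5 + 1/4·R2.
R3 ← R3 / (149/210).
R1 ← R1 − 1/10·R3.
R2 ← R2 + 18/35·R3.
R4 ← R4 − 221/175·R3.
R5 ← R5 + 27/14·R3.
R4 ← R4 / (-110589/29800).
R1 ← R1 + 3897/2980·R4.
R2 ← R2 − 1924/745·R4.
R3 ← R3 − 2579/596·R4.
R5 ← R5 − 2737/298·R4.
R5 ← R5 / (-1290173/663534).
R1 ← R1 − 6540/36863·R5.
R2 ← R2 − 5672/331767·R5.
R3 ← R3 + 223285/331767·R5.
R4 ← R4 − 326122/331767·R5.
Reading off the reduced rows gives m = -1, n = -11/4, p = -3/2, q = 0, r = -3.

m = -1, n = -11/4, p = -3/2, q = 0, r = -3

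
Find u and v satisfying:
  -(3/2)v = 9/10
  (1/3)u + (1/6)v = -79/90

u = -7/3, v = -3/5

Row-reduce the augmented matrix:
Swap R1 and R2.
R1 ← R1 / (1/3).
R2 ← R2 / (-3/2).
R1 ← R1 − 1/2·R2.
Reading off the reduced rows gives u = -7/3, v = -3/5.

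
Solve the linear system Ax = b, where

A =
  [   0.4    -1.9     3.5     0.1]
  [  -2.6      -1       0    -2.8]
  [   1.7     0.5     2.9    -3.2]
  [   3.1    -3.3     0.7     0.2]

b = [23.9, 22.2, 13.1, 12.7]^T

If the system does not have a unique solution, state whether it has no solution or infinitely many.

Row-reduce the augmented matrix:
R1 ← R1 / (2/5).
R2 ← R2 + 13/5·R1.
R3 ← R3 − 17/10·R1.
R4 ← R4 − 31/10·R1.
R2 ← R2 / (-267/20).
R1 ← R1 + 19/4·R2.
R3 ← R3 − 343/40·R2.
R4 ← R4 − 457/40·R2.
R3 ← R3 / (7043/2670).
R1 ← R1 − 175/267·R3.
R2 ← R2 + 455/267·R3.
R4 ← R4 + 18571/2670·R3.
R4 ← R4 / (-109975/7043).
R1 ← R1 − 15909/7043·R4.
R2 ← R2 + 21643/7043·R4.
R3 ← R3 + 13366/7043·R4.
Reading off the reduced rows gives x_1 = -3, x_2 = -6, x_3 = 4, x_4 = -3.

x_1 = -3, x_2 = -6, x_3 = 4, x_4 = -3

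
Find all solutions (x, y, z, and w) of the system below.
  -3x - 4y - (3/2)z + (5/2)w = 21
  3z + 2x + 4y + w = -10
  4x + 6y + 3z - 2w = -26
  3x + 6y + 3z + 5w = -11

Row-reduce:
R1 ← R1 / (-3).
R2 ← R2 − 2·R1.
R3 ← R3 − 4·R1.
R4 ← R4 − 3·R1.
R2 ← R2 / (4/3).
R1 ← R1 − 4/3·R2.
R3 ← R3 − 2/3·R2.
R4 ← R4 − 2·R2.
Swap R3 and R4.
R3 ← R3 / (-3/2).
R1 ← R1 + 3/2·R3.
R2 ← R2 − 3/2·R3.
Rank is 3 with 4 unknowns, leaving w free.

infinitely many solutions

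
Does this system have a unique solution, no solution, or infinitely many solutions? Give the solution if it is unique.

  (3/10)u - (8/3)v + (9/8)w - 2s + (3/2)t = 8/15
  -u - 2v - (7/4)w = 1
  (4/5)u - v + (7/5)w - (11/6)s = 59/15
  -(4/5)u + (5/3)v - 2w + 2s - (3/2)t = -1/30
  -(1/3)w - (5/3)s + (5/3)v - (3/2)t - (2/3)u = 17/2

infinitely many solutions

Row-reduce:
R1 ← R1 / (3/10).
R2 ← R2 + 1·R1.
R3 ← R3 − 4/5·R1.
R4 ← R4 + 4/5·R1.
R5 ← R5 + 2/3·R1.
R2 ← R2 / (-98/9).
R1 ← R1 + 80/9·R2.
R3 ← R3 − 55/9·R2.
R4 ← R4 + 49/9·R2.
R5 ← R5 + 115/27·R2.
R3 ← R3 / (-117/245).
R1 ← R1 − 415/196·R3.
R2 ← R2 + 9/49·R3.
R5 ← R5 − 407/294·R3.
Swap R4 and R5.
R4 ← R4 / (-17705/4212).
R1 ← R1 + 6445/2808·R4.
R2 ← R2 − 55/78·R4.
R3 ← R3 − 355/702·R4.
Rank is 4 with 5 unknowns, leaving t free.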